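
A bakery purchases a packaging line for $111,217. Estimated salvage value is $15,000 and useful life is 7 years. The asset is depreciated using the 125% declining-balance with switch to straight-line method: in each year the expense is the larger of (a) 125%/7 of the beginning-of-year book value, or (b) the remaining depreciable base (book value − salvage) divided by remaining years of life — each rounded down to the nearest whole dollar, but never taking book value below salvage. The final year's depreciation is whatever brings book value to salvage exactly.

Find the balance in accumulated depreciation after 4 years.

Depreciable base = $111,217 − $15,000 = $96,217.
Year 1: DB = ⌊$111,217 × 125%/7⌋ = $19,860; SL = ⌊$96,217/7⌋ = $13,745 → take DB $19,860. Book value $91,357.
Year 2: DB = ⌊$91,357 × 125%/7⌋ = $16,313; SL = ⌊$76,357/6⌋ = $12,726 → take DB $16,313. Book value $75,044.
Year 3: DB = ⌊$75,044 × 125%/7⌋ = $13,400; SL = ⌊$60,044/5⌋ = $12,008 → take DB $13,400. Book value $61,644.
Year 4: DB = ⌊$61,644 × 125%/7⌋ = $11,007; SL = ⌊$46,644/4⌋ = $11,661 → take SL $11,661. Book value $49,983.
Accumulated through year 4 = $111,217 − $49,983 = $61,234.

$61,234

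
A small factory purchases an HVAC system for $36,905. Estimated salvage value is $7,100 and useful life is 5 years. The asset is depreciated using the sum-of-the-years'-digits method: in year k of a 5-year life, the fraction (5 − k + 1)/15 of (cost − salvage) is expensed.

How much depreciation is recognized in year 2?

Depreciable base = $36,905 − $7,100 = $29,805.
Sum of the years' digits = 5+4+3+2+1 = 15.
Year 1: $29,805 × 5/15 = $9,935. Book value $26,970.
Year 2: $29,805 × 4/15 = $7,948. Book value $19,022.

$7,948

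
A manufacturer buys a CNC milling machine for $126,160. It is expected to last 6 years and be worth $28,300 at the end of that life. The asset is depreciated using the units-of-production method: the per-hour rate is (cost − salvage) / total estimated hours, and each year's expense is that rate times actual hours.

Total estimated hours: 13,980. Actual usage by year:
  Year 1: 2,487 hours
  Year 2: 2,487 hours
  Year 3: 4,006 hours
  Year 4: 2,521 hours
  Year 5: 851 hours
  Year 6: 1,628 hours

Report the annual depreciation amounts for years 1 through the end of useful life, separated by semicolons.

Depreciable base = $126,160 − $28,300 = $97,860.
Rate = $97,860 / 13,980 hours = $7 per hour.
Year 1: 2,487 × $7 = $17,409. Book value $108,751.
Year 2: 2,487 × $7 = $17,409. Book value $91,342.
Year 3: 4,006 × $7 = $28,042. Book value $63,300.
Year 4: 2,521 × $7 = $17,647. Book value $45,653.
Year 5: 851 × $7 = $5,957. Book value $39,696.
Year 6: 1,628 × $7 = $11,396. Book value $28,300.

$17,409; $17,409; $28,042; $17,647; $5,957; $11,396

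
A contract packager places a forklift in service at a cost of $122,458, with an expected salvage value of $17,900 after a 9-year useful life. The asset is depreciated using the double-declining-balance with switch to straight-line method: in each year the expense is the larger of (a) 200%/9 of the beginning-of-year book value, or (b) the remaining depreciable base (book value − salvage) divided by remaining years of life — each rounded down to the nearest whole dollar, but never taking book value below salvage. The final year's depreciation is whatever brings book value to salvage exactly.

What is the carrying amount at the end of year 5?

$34,857

Depreciable base = $122,458 − $17,900 = $104,558.
Year 1: DB = ⌊$122,458 × 200%/9⌋ = $27,212; SL = ⌊$104,558/9⌋ = $11,617 → take DB $27,212. Book value $95,246.
Year 2: DB = ⌊$95,246 × 200%/9⌋ = $21,165; SL = ⌊$77,346/8⌋ = $9,668 → take DB $21,165. Book value $74,081.
Year 3: DB = ⌊$74,081 × 200%/9⌋ = $16,462; SL = ⌊$56,181/7⌋ = $8,025 → take DB $16,462. Book value $57,619.
Year 4: DB = ⌊$57,619 × 200%/9⌋ = $12,804; SL = ⌊$39,719/6⌋ = $6,619 → take DB $12,804. Book value $44,815.
Year 5: DB = ⌊$44,815 × 200%/9⌋ = $9,958; SL = ⌊$26,915/5⌋ = $5,383 → take DB $9,958. Book value $34,857.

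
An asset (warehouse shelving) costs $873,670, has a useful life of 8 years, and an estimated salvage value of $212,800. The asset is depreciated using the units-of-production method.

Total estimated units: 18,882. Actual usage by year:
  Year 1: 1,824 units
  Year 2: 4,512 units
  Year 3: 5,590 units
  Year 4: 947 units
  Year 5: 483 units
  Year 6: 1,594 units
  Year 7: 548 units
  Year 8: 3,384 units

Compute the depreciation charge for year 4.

$33,145

Depreciable base = $873,670 − $212,800 = $660,870.
Rate = $660,870 / 18,882 units = $35 per unit.
Year 1: 1,824 × $35 = $63,840. Book value $809,830.
Year 2: 4,512 × $35 = $157,920. Book value $651,910.
Year 3: 5,590 × $35 = $195,650. Book value $456,260.
Year 4: 947 × $35 = $33,145. Book value $423,115.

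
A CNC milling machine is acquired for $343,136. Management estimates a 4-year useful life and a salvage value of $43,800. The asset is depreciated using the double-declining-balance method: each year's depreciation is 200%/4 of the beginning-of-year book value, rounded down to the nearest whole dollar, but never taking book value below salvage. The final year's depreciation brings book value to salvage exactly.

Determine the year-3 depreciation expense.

Depreciable base = $343,136 − $43,800 = $299,336.
Year 1: ⌊$343,136 × 200%/4⌋ = $171,568. Book value $171,568.
Year 2: ⌊$171,568 × 200%/4⌋ = $85,784. Book value $85,784.
Year 3: ⌊$85,784 × 200%/4⌋ = $42,892, capped at $41,984. Book value $43,800.

$41,984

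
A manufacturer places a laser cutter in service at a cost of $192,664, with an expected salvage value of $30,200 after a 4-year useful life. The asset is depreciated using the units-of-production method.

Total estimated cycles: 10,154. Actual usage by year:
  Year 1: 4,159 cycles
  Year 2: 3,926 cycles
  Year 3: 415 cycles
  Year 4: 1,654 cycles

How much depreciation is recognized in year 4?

Depreciable base = $192,664 − $30,200 = $162,464.
Rate = $162,464 / 10,154 cycles = $16 per cycle.
Year 1: 4,159 × $16 = $66,544. Book value $126,120.
Year 2: 3,926 × $16 = $62,816. Book value $63,304.
Year 3: 415 × $16 = $6,640. Book value $56,664.
Year 4: 1,654 × $16 = $26,464. Book value $30,200.

$26,464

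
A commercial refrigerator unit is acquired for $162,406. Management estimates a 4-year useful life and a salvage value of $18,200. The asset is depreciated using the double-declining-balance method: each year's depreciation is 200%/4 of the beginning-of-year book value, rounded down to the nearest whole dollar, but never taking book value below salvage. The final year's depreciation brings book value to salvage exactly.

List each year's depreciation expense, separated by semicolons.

$81,203; $40,601; $20,301; $2,101

Depreciable base = $162,406 − $18,200 = $144,206.
Year 1: ⌊$162,406 × 200%/4⌋ = $81,203. Book value $81,203.
Year 2: ⌊$81,203 × 200%/4⌋ = $40,601. Book value $40,602.
Year 3: ⌊$40,602 × 200%/4⌋ = $20,301. Book value $20,301.
Year 4 (final): $20,301 − $18,200 = $2,101. Book value $18,200.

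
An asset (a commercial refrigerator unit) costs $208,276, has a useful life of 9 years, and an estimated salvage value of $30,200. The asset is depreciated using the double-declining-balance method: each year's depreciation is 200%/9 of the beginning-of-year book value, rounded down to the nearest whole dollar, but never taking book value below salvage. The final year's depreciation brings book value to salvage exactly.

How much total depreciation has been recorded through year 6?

Depreciable base = $208,276 − $30,200 = $178,076.
Year 1: ⌊$208,276 × 200%/9⌋ = $46,283. Book value $161,993.
Year 2: ⌊$161,993 × 200%/9⌋ = $35,998. Book value $125,995.
Year 3: ⌊$125,995 × 200%/9⌋ = $27,998. Book value $97,997.
Year 4: ⌊$97,997 × 200%/9⌋ = $21,777. Book value $76,220.
Year 5: ⌊$76,220 × 200%/9⌋ = $16,937. Book value $59,283.
Year 6: ⌊$59,283 × 200%/9⌋ = $13,174. Book value $46,109.
Accumulated through year 6 = $208,276 − $46,109 = $162,167.

$162,167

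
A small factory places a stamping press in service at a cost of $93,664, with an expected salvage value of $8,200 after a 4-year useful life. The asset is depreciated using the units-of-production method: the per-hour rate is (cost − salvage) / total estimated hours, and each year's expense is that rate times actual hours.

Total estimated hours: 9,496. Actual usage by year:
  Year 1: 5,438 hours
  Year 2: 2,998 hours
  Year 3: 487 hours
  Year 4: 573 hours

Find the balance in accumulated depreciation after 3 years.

$80,307

Depreciable base = $93,664 − $8,200 = $85,464.
Rate = $85,464 / 9,496 hours = $9 per hour.
Year 1: 5,438 × $9 = $48,942. Book value $44,722.
Year 2: 2,998 × $9 = $26,982. Book value $17,740.
Year 3: 487 × $9 = $4,383. Book value $13,357.
Accumulated through year 3 = $93,664 − $13,357 = $80,307.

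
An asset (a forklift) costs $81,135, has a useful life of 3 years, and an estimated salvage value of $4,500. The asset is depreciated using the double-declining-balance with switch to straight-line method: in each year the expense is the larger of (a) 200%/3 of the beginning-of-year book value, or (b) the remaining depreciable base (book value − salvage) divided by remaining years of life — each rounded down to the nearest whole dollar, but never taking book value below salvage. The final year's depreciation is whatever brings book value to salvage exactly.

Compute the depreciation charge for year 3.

$4,515

Depreciable base = $81,135 − $4,500 = $76,635.
Year 1: DB = ⌊$81,135 × 200%/3⌋ = $54,090; SL = ⌊$76,635/3⌋ = $25,545 → take DB $54,090. Book value $27,045.
Year 2: DB = ⌊$27,045 × 200%/3⌋ = $18,030; SL = ⌊$22,545/2⌋ = $11,272 → take DB $18,030. Book value $9,015.
Year 3 (final): $9,015 − $4,500 = $4,515. Book value $4,500.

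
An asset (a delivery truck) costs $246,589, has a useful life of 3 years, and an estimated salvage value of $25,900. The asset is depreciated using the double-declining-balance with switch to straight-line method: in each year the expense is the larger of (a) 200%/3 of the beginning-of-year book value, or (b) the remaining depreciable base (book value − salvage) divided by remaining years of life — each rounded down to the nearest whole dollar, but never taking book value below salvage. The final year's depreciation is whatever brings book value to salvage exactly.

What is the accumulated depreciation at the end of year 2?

Depreciable base = $246,589 − $25,900 = $220,689.
Year 1: DB = ⌊$246,589 × 200%/3⌋ = $164,392; SL = ⌊$220,689/3⌋ = $73,563 → take DB $164,392. Book value $82,197.
Year 2: DB = ⌊$82,197 × 200%/3⌋ = $54,798; SL = ⌊$56,297/2⌋ = $28,148 → take DB $54,798. Book value $27,399.
Accumulated through year 2 = $246,589 − $27,399 = $219,190.

$219,190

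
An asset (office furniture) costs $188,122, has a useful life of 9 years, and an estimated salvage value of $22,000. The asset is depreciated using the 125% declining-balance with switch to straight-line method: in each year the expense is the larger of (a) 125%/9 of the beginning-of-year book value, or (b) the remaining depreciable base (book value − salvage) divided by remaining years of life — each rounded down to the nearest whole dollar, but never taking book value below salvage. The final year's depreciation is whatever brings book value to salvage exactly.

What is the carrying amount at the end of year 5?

Depreciable base = $188,122 − $22,000 = $166,122.
Year 1: DB = ⌊$188,122 × 125%/9⌋ = $26,128; SL = ⌊$166,122/9⌋ = $18,458 → take DB $26,128. Book value $161,994.
Year 2: DB = ⌊$161,994 × 125%/9⌋ = $22,499; SL = ⌊$139,994/8⌋ = $17,499 → take DB $22,499. Book value $139,495.
Year 3: DB = ⌊$139,495 × 125%/9⌋ = $19,374; SL = ⌊$117,495/7⌋ = $16,785 → take DB $19,374. Book value $120,121.
Year 4: DB = ⌊$120,121 × 125%/9⌋ = $16,683; SL = ⌊$98,121/6⌋ = $16,353 → take DB $16,683. Book value $103,438.
Year 5: DB = ⌊$103,438 × 125%/9⌋ = $14,366; SL = ⌊$81,438/5⌋ = $16,287 → take SL $16,287. Book value $87,151.

$87,151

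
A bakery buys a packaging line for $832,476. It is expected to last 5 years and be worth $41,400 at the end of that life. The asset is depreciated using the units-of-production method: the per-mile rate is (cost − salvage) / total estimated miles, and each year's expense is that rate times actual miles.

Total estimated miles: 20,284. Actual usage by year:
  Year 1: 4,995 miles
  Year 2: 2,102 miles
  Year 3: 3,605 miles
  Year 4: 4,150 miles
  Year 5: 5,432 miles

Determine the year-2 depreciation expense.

Depreciable base = $832,476 − $41,400 = $791,076.
Rate = $791,076 / 20,284 miles = $39 per mile.
Year 1: 4,995 × $39 = $194,805. Book value $637,671.
Year 2: 2,102 × $39 = $81,978. Book value $555,693.

$81,978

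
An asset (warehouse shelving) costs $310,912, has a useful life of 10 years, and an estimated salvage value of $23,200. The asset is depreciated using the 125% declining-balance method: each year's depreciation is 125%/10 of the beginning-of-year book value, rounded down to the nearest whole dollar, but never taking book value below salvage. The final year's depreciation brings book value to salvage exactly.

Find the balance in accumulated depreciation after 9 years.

Depreciable base = $310,912 − $23,200 = $287,712.
Year 1: ⌊$310,912 × 125%/10⌋ = $38,864. Book value $272,048.
Year 2: ⌊$272,048 × 125%/10⌋ = $34,006. Book value $238,042.
Year 3: ⌊$238,042 × 125%/10⌋ = $29,755. Book value $208,287.
Year 4: ⌊$208,287 × 125%/10⌋ = $26,035. Book value $182,252.
Year 5: ⌊$182,252 × 125%/10⌋ = $22,781. Book value $159,471.
Year 6: ⌊$159,471 × 125%/10⌋ = $19,933. Book value $139,538.
Year 7: ⌊$139,538 × 125%/10⌋ = $17,442. Book value $122,096.
Year 8: ⌊$122,096 × 125%/10⌋ = $15,262. Book value $106,834.
Year 9: ⌊$106,834 × 125%/10⌋ = $13,354. Book value $93,480.
Accumulated through year 9 = $310,912 − $93,480 = $217,432.

$217,432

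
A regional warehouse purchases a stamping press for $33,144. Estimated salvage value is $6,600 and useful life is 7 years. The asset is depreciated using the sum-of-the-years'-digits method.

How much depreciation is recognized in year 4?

$3,792

Depreciable base = $33,144 − $6,600 = $26,544.
Sum of the years' digits = 7+6+5+4+3+2+1 = 28.
Year 1: $26,544 × 7/28 = $6,636. Book value $26,508.
Year 2: $26,544 × 6/28 = $5,688. Book value $20,820.
Year 3: $26,544 × 5/28 = $4,740. Book value $16,080.
Year 4: $26,544 × 4/28 = $3,792. Book value $12,288.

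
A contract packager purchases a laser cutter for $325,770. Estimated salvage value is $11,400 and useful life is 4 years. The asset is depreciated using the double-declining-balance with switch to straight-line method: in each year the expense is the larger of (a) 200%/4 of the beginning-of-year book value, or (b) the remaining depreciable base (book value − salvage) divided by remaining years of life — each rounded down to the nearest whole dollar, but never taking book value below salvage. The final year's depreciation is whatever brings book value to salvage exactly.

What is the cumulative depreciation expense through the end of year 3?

$285,048

Depreciable base = $325,770 − $11,400 = $314,370.
Year 1: DB = ⌊$325,770 × 200%/4⌋ = $162,885; SL = ⌊$314,370/4⌋ = $78,592 → take DB $162,885. Book value $162,885.
Year 2: DB = ⌊$162,885 × 200%/4⌋ = $81,442; SL = ⌊$151,485/3⌋ = $50,495 → take DB $81,442. Book value $81,443.
Year 3: DB = ⌊$81,443 × 200%/4⌋ = $40,721; SL = ⌊$70,043/2⌋ = $35,021 → take DB $40,721. Book value $40,722.
Accumulated through year 3 = $325,770 − $40,722 = $285,048.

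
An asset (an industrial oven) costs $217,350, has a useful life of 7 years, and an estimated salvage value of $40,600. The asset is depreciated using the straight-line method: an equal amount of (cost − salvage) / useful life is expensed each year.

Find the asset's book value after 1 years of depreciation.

Depreciable base = $217,350 − $40,600 = $176,750.
Annual expense = $176,750 / 7 = $25,250.
End of year 1: book value $192,100.

$192,100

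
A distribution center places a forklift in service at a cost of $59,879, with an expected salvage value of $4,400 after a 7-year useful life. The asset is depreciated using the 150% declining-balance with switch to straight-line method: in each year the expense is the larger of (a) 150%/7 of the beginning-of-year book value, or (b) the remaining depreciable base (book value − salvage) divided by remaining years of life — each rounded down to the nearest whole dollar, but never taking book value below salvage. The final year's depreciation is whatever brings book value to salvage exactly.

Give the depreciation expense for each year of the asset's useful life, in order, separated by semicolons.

$12,831; $10,081; $7,921; $6,224; $6,140; $6,141; $6,141

Depreciable base = $59,879 − $4,400 = $55,479.
Year 1: DB = ⌊$59,879 × 150%/7⌋ = $12,831; SL = ⌊$55,479/7⌋ = $7,925 → take DB $12,831. Book value $47,048.
Year 2: DB = ⌊$47,048 × 150%/7⌋ = $10,081; SL = ⌊$42,648/6⌋ = $7,108 → take DB $10,081. Book value $36,967.
Year 3: DB = ⌊$36,967 × 150%/7⌋ = $7,921; SL = ⌊$32,567/5⌋ = $6,513 → take DB $7,921. Book value $29,046.
Year 4: DB = ⌊$29,046 × 150%/7⌋ = $6,224; SL = ⌊$24,646/4⌋ = $6,161 → take DB $6,224. Book value $22,822.
Year 5: DB = ⌊$22,822 × 150%/7⌋ = $4,890; SL = ⌊$18,422/3⌋ = $6,140 → take SL $6,140. Book value $16,682.
Year 6: DB = ⌊$16,682 × 150%/7⌋ = $3,574; SL = ⌊$12,282/2⌋ = $6,141 → take SL $6,141. Book value $10,541.
Year 7 (final): $10,541 − $4,400 = $6,141. Book value $4,400.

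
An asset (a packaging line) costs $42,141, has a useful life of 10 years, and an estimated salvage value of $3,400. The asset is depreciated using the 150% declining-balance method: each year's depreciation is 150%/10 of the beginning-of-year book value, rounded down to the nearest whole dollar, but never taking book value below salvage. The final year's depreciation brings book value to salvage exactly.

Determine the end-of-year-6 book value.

Depreciable base = $42,141 − $3,400 = $38,741.
Year 1: ⌊$42,141 × 150%/10⌋ = $6,321. Book value $35,820.
Year 2: ⌊$35,820 × 150%/10⌋ = $5,373. Book value $30,447.
Year 3: ⌊$30,447 × 150%/10⌋ = $4,567. Book value $25,880.
Year 4: ⌊$25,880 × 150%/10⌋ = $3,882. Book value $21,998.
Year 5: ⌊$21,998 × 150%/10⌋ = $3,299. Book value $18,699.
Year 6: ⌊$18,699 × 150%/10⌋ = $2,804. Book value $15,895.

$15,895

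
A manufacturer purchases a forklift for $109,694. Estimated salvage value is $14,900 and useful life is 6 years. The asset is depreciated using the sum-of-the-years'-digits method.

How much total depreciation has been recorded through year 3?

$67,710

Depreciable base = $109,694 − $14,900 = $94,794.
Sum of the years' digits = 6+5+4+3+2+1 = 21.
Year 1: $94,794 × 6/21 = $27,084. Book value $82,610.
Year 2: $94,794 × 5/21 = $22,570. Book value $60,040.
Year 3: $94,794 × 4/21 = $18,056. Book value $41,984.
Accumulated through year 3 = $109,694 − $41,984 = $67,710.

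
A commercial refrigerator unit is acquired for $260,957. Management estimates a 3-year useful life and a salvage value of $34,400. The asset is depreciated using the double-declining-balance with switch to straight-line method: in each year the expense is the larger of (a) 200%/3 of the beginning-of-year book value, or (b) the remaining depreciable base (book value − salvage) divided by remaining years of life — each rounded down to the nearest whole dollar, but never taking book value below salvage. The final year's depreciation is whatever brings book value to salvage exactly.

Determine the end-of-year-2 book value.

$34,400

Depreciable base = $260,957 − $34,400 = $226,557.
Year 1: DB = ⌊$260,957 × 200%/3⌋ = $173,971; SL = ⌊$226,557/3⌋ = $75,519 → take DB $173,971. Book value $86,986.
Year 2: DB = ⌊$86,986 × 200%/3⌋ = $57,990; SL = ⌊$52,586/2⌋ = $26,293 → take DB $57,990, capped at $52,586. Book value $34,400.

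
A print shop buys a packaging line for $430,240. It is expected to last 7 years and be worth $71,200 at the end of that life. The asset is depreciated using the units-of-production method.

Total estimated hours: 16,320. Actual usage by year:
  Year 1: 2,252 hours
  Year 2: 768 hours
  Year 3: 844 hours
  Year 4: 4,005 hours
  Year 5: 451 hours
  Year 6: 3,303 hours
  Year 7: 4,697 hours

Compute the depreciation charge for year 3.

Depreciable base = $430,240 − $71,200 = $359,040.
Rate = $359,040 / 16,320 hours = $22 per hour.
Year 1: 2,252 × $22 = $49,544. Book value $380,696.
Year 2: 768 × $22 = $16,896. Book value $363,800.
Year 3: 844 × $22 = $18,568. Book value $345,232.

$18,568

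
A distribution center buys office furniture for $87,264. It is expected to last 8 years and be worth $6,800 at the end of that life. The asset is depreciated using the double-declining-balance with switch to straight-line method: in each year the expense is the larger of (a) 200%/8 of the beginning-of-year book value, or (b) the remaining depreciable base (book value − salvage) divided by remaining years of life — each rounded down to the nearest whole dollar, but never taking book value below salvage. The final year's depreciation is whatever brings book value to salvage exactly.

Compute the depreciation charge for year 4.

$9,203

Depreciable base = $87,264 − $6,800 = $80,464.
Year 1: DB = ⌊$87,264 × 200%/8⌋ = $21,816; SL = ⌊$80,464/8⌋ = $10,058 → take DB $21,816. Book value $65,448.
Year 2: DB = ⌊$65,448 × 200%/8⌋ = $16,362; SL = ⌊$58,648/7⌋ = $8,378 → take DB $16,362. Book value $49,086.
Year 3: DB = ⌊$49,086 × 200%/8⌋ = $12,271; SL = ⌊$42,286/6⌋ = $7,047 → take DB $12,271. Book value $36,815.
Year 4: DB = ⌊$36,815 × 200%/8⌋ = $9,203; SL = ⌊$30,015/5⌋ = $6,003 → take DB $9,203. Book value $27,612.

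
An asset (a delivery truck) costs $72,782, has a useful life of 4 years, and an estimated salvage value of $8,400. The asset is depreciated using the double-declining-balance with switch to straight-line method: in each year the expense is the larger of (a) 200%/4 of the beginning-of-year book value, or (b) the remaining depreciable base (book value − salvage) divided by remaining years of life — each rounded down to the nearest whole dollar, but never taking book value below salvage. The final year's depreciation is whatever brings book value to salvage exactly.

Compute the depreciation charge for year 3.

Depreciable base = $72,782 − $8,400 = $64,382.
Year 1: DB = ⌊$72,782 × 200%/4⌋ = $36,391; SL = ⌊$64,382/4⌋ = $16,095 → take DB $36,391. Book value $36,391.
Year 2: DB = ⌊$36,391 × 200%/4⌋ = $18,195; SL = ⌊$27,991/3⌋ = $9,330 → take DB $18,195. Book value $18,196.
Year 3: DB = ⌊$18,196 × 200%/4⌋ = $9,098; SL = ⌊$9,796/2⌋ = $4,898 → take DB $9,098. Book value $9,098.

$9,098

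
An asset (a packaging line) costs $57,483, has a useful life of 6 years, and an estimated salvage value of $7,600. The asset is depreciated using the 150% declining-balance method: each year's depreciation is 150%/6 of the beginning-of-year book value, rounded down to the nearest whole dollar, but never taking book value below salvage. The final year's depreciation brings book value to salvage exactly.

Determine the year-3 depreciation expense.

$8,083

Depreciable base = $57,483 − $7,600 = $49,883.
Year 1: ⌊$57,483 × 150%/6⌋ = $14,370. Book value $43,113.
Year 2: ⌊$43,113 × 150%/6⌋ = $10,778. Book value $32,335.
Year 3: ⌊$32,335 × 150%/6⌋ = $8,083. Book value $24,252.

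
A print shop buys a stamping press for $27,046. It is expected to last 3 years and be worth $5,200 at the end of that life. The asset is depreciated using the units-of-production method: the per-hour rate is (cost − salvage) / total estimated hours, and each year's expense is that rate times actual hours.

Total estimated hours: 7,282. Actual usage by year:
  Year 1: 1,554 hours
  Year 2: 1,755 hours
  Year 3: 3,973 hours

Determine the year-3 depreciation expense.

$11,919

Depreciable base = $27,046 − $5,200 = $21,846.
Rate = $21,846 / 7,282 hours = $3 per hour.
Year 1: 1,554 × $3 = $4,662. Book value $22,384.
Year 2: 1,755 × $3 = $5,265. Book value $17,119.
Year 3: 3,973 × $3 = $11,919. Book value $5,200.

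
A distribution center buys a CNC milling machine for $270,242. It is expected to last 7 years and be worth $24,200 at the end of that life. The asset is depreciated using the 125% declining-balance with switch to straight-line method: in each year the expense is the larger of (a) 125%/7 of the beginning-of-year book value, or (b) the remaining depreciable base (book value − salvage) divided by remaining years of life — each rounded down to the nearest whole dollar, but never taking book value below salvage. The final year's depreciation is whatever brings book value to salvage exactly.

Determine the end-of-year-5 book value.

Depreciable base = $270,242 − $24,200 = $246,042.
Year 1: DB = ⌊$270,242 × 125%/7⌋ = $48,257; SL = ⌊$246,042/7⌋ = $35,148 → take DB $48,257. Book value $221,985.
Year 2: DB = ⌊$221,985 × 125%/7⌋ = $39,640; SL = ⌊$197,785/6⌋ = $32,964 → take DB $39,640. Book value $182,345.
Year 3: DB = ⌊$182,345 × 125%/7⌋ = $32,561; SL = ⌊$158,145/5⌋ = $31,629 → take DB $32,561. Book value $149,784.
Year 4: DB = ⌊$149,784 × 125%/7⌋ = $26,747; SL = ⌊$125,584/4⌋ = $31,396 → take SL $31,396. Book value $118,388.
Year 5: DB = ⌊$118,388 × 125%/7⌋ = $21,140; SL = ⌊$94,188/3⌋ = $31,396 → take SL $31,396. Book value $86,992.

$86,992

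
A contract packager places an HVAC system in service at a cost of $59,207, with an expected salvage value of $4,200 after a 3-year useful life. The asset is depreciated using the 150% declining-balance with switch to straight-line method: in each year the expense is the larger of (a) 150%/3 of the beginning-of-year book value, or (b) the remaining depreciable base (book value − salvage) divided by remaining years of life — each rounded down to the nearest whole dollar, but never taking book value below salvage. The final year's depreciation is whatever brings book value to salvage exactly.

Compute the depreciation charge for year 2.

$14,802

Depreciable base = $59,207 − $4,200 = $55,007.
Year 1: DB = ⌊$59,207 × 150%/3⌋ = $29,603; SL = ⌊$55,007/3⌋ = $18,335 → take DB $29,603. Book value $29,604.
Year 2: DB = ⌊$29,604 × 150%/3⌋ = $14,802; SL = ⌊$25,404/2⌋ = $12,702 → take DB $14,802. Book value $14,802.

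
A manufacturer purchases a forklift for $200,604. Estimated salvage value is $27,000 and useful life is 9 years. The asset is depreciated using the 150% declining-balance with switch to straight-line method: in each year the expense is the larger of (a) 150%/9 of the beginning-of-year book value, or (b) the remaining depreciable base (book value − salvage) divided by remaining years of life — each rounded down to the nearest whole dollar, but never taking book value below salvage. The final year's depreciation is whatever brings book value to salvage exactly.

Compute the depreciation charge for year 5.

$16,123

Depreciable base = $200,604 − $27,000 = $173,604.
Year 1: DB = ⌊$200,604 × 150%/9⌋ = $33,434; SL = ⌊$173,604/9⌋ = $19,289 → take DB $33,434. Book value $167,170.
Year 2: DB = ⌊$167,170 × 150%/9⌋ = $27,861; SL = ⌊$140,170/8⌋ = $17,521 → take DB $27,861. Book value $139,309.
Year 3: DB = ⌊$139,309 × 150%/9⌋ = $23,218; SL = ⌊$112,309/7⌋ = $16,044 → take DB $23,218. Book value $116,091.
Year 4: DB = ⌊$116,091 × 150%/9⌋ = $19,348; SL = ⌊$89,091/6⌋ = $14,848 → take DB $19,348. Book value $96,743.
Year 5: DB = ⌊$96,743 × 150%/9⌋ = $16,123; SL = ⌊$69,743/5⌋ = $13,948 → take DB $16,123. Book value $80,620.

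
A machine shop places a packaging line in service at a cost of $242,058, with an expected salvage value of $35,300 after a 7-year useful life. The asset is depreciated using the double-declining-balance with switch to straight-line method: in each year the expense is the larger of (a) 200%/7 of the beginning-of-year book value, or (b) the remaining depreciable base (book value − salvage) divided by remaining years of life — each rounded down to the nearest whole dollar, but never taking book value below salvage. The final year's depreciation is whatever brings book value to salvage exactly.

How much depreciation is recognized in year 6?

Depreciable base = $242,058 − $35,300 = $206,758.
Year 1: DB = ⌊$242,058 × 200%/7⌋ = $69,159; SL = ⌊$206,758/7⌋ = $29,536 → take DB $69,159. Book value $172,899.
Year 2: DB = ⌊$172,899 × 200%/7⌋ = $49,399; SL = ⌊$137,599/6⌋ = $22,933 → take DB $49,399. Book value $123,500.
Year 3: DB = ⌊$123,500 × 200%/7⌋ = $35,285; SL = ⌊$88,200/5⌋ = $17,640 → take DB $35,285. Book value $88,215.
Year 4: DB = ⌊$88,215 × 200%/7⌋ = $25,204; SL = ⌊$52,915/4⌋ = $13,228 → take DB $25,204. Book value $63,011.
Year 5: DB = ⌊$63,011 × 200%/7⌋ = $18,003; SL = ⌊$27,711/3⌋ = $9,237 → take DB $18,003. Book value $45,008.
Year 6: DB = ⌊$45,008 × 200%/7⌋ = $12,859; SL = ⌊$9,708/2⌋ = $4,854 → take DB $12,859, capped at $9,708. Book value $35,300.

$9,708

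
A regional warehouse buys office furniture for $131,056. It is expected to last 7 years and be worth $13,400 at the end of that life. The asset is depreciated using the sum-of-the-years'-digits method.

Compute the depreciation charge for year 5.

Depreciable base = $131,056 − $13,400 = $117,656.
Sum of the years' digits = 7+6+5+4+3+2+1 = 28.
Year 1: $117,656 × 7/28 = $29,414. Book value $101,642.
Year 2: $117,656 × 6/28 = $25,212. Book value $76,430.
Year 3: $117,656 × 5/28 = $21,010. Book value $55,420.
Year 4: $117,656 × 4/28 = $16,808. Book value $38,612.
Year 5: $117,656 × 3/28 = $12,606. Book value $26,006.

$12,606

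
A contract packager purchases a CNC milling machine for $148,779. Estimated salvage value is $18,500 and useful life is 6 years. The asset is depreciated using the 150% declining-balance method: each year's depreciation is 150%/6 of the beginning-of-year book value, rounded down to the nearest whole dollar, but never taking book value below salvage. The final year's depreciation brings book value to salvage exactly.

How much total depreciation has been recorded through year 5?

Depreciable base = $148,779 − $18,500 = $130,279.
Year 1: ⌊$148,779 × 150%/6⌋ = $37,194. Book value $111,585.
Year 2: ⌊$111,585 × 150%/6⌋ = $27,896. Book value $83,689.
Year 3: ⌊$83,689 × 150%/6⌋ = $20,922. Book value $62,767.
Year 4: ⌊$62,767 × 150%/6⌋ = $15,691. Book value $47,076.
Year 5: ⌊$47,076 × 150%/6⌋ = $11,769. Book value $35,307.
Accumulated through year 5 = $148,779 − $35,307 = $113,472.

$113,472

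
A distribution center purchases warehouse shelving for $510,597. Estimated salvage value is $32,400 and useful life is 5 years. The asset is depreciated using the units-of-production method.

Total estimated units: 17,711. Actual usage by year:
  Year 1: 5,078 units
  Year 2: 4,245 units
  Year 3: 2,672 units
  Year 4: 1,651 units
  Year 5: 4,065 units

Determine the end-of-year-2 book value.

$258,876

Depreciable base = $510,597 − $32,400 = $478,197.
Rate = $478,197 / 17,711 units = $27 per unit.
Year 1: 5,078 × $27 = $137,106. Book value $373,491.
Year 2: 4,245 × $27 = $114,615. Book value $258,876.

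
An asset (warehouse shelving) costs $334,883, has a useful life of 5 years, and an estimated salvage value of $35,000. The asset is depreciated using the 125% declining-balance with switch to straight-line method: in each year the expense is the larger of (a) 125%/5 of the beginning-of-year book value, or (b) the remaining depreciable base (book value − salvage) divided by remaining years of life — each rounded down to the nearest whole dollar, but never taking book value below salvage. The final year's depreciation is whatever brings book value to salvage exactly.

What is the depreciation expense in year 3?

$51,124

Depreciable base = $334,883 − $35,000 = $299,883.
Year 1: DB = ⌊$334,883 × 125%/5⌋ = $83,720; SL = ⌊$299,883/5⌋ = $59,976 → take DB $83,720. Book value $251,163.
Year 2: DB = ⌊$251,163 × 125%/5⌋ = $62,790; SL = ⌊$216,163/4⌋ = $54,040 → take DB $62,790. Book value $188,373.
Year 3: DB = ⌊$188,373 × 125%/5⌋ = $47,093; SL = ⌊$153,373/3⌋ = $51,124 → take SL $51,124. Book value $137,249.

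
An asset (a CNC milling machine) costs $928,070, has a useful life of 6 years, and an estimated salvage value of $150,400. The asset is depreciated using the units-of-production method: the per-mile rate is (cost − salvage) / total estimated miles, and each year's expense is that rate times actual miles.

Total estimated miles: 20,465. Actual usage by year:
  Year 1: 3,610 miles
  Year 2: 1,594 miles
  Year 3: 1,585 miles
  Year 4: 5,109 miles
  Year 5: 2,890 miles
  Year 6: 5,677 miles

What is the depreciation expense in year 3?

$60,230

Depreciable base = $928,070 − $150,400 = $777,670.
Rate = $777,670 / 20,465 miles = $38 per mile.
Year 1: 3,610 × $38 = $137,180. Book value $790,890.
Year 2: 1,594 × $38 = $60,572. Book value $730,318.
Year 3: 1,585 × $38 = $60,230. Book value $670,088.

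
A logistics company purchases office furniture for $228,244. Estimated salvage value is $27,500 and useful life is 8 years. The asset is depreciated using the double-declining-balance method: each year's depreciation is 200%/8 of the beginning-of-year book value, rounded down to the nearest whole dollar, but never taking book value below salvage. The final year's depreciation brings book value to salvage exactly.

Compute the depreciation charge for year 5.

$18,054

Depreciable base = $228,244 − $27,500 = $200,744.
Year 1: ⌊$228,244 × 200%/8⌋ = $57,061. Book value $171,183.
Year 2: ⌊$171,183 × 200%/8⌋ = $42,795. Book value $128,388.
Year 3: ⌊$128,388 × 200%/8⌋ = $32,097. Book value $96,291.
Year 4: ⌊$96,291 × 200%/8⌋ = $24,072. Book value $72,219.
Year 5: ⌊$72,219 × 200%/8⌋ = $18,054. Book value $54,165.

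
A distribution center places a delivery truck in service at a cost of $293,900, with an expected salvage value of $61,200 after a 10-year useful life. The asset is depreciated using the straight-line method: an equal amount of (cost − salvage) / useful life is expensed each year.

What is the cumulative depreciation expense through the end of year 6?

$139,620

Depreciable base = $293,900 − $61,200 = $232,700.
Annual expense = $232,700 / 10 = $23,270.
End of year 1: book value $270,630.
End of year 2: book value $247,360.
End of year 3: book value $224,090.
End of year 4: book value $200,820.
End of year 5: book value $177,550.
End of year 6: book value $154,280.
Accumulated through year 6 = $293,900 − $154,280 = $139,620.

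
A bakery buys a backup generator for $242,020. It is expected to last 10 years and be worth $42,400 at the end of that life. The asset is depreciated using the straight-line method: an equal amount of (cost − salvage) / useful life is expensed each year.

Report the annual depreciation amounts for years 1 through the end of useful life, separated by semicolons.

$19,962; $19,962; $19,962; $19,962; $19,962; $19,962; $19,962; $19,962; $19,962; $19,962

Depreciable base = $242,020 − $42,400 = $199,620.
Annual expense = $199,620 / 10 = $19,962.
End of year 1: book value $222,058.
End of year 2: book value $202,096.
End of year 3: book value $182,134.
End of year 4: book value $162,172.
End of year 5: book value $142,210.
End of year 6: book value $122,248.
End of year 7: book value $102,286.
End of year 8: book value $82,324.
End of year 9: book value $62,362.
End of year 10: book value $42,400.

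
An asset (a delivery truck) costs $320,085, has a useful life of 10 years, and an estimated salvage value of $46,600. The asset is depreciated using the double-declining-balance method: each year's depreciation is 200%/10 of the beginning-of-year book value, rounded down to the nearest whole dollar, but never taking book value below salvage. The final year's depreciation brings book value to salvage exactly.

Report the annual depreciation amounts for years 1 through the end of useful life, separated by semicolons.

$64,017; $51,213; $40,971; $32,776; $26,221; $20,977; $16,782; $13,425; $7,103; $0

Depreciable base = $320,085 − $46,600 = $273,485.
Year 1: ⌊$320,085 × 200%/10⌋ = $64,017. Book value $256,068.
Year 2: ⌊$256,068 × 200%/10⌋ = $51,213. Book value $204,855.
Year 3: ⌊$204,855 × 200%/10⌋ = $40,971. Book value $163,884.
Year 4: ⌊$163,884 × 200%/10⌋ = $32,776. Book value $131,108.
Year 5: ⌊$131,108 × 200%/10⌋ = $26,221. Book value $104,887.
Year 6: ⌊$104,887 × 200%/10⌋ = $20,977. Book value $83,910.
Year 7: ⌊$83,910 × 200%/10⌋ = $16,782. Book value $67,128.
Year 8: ⌊$67,128 × 200%/10⌋ = $13,425. Book value $53,703.
Year 9: ⌊$53,703 × 200%/10⌋ = $10,740, capped at $7,103. Book value $46,600.
Year 10 (final): $46,600 − $46,600 = $0. Book value $46,600.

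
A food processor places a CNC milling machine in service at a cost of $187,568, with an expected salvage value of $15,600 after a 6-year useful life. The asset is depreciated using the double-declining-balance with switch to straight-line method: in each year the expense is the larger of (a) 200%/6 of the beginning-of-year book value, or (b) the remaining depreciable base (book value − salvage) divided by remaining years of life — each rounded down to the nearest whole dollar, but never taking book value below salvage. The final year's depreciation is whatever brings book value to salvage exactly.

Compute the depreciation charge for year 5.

Depreciable base = $187,568 − $15,600 = $171,968.
Year 1: DB = ⌊$187,568 × 200%/6⌋ = $62,522; SL = ⌊$171,968/6⌋ = $28,661 → take DB $62,522. Book value $125,046.
Year 2: DB = ⌊$125,046 × 200%/6⌋ = $41,682; SL = ⌊$109,446/5⌋ = $21,889 → take DB $41,682. Book value $83,364.
Year 3: DB = ⌊$83,364 × 200%/6⌋ = $27,788; SL = ⌊$67,764/4⌋ = $16,941 → take DB $27,788. Book value $55,576.
Year 4: DB = ⌊$55,576 × 200%/6⌋ = $18,525; SL = ⌊$39,976/3⌋ = $13,325 → take DB $18,525. Book value $37,051.
Year 5: DB = ⌊$37,051 × 200%/6⌋ = $12,350; SL = ⌊$21,451/2⌋ = $10,725 → take DB $12,350. Book value $24,701.

$12,350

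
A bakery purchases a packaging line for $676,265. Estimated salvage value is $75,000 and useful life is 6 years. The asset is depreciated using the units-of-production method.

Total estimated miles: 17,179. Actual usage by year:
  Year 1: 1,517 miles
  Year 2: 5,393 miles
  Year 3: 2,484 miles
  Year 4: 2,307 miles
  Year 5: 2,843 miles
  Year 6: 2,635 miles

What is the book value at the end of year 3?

$347,475

Depreciable base = $676,265 − $75,000 = $601,265.
Rate = $601,265 / 17,179 miles = $35 per mile.
Year 1: 1,517 × $35 = $53,095. Book value $623,170.
Year 2: 5,393 × $35 = $188,755. Book value $434,415.
Year 3: 2,484 × $35 = $86,940. Book value $347,475.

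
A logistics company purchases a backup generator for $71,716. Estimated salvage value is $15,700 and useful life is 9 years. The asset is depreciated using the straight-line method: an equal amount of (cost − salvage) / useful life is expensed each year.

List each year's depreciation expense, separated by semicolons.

$6,224; $6,224; $6,224; $6,224; $6,224; $6,224; $6,224; $6,224; $6,224

Depreciable base = $71,716 − $15,700 = $56,016.
Annual expense = $56,016 / 9 = $6,224.
End of year 1: book value $65,492.
End of year 2: book value $59,268.
End of year 3: book value $53,044.
End of year 4: book value $46,820.
End of year 5: book value $40,596.
End of year 6: book value $34,372.
End of year 7: book value $28,148.
End of year 8: book value $21,924.
End of year 9: book value $15,700.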